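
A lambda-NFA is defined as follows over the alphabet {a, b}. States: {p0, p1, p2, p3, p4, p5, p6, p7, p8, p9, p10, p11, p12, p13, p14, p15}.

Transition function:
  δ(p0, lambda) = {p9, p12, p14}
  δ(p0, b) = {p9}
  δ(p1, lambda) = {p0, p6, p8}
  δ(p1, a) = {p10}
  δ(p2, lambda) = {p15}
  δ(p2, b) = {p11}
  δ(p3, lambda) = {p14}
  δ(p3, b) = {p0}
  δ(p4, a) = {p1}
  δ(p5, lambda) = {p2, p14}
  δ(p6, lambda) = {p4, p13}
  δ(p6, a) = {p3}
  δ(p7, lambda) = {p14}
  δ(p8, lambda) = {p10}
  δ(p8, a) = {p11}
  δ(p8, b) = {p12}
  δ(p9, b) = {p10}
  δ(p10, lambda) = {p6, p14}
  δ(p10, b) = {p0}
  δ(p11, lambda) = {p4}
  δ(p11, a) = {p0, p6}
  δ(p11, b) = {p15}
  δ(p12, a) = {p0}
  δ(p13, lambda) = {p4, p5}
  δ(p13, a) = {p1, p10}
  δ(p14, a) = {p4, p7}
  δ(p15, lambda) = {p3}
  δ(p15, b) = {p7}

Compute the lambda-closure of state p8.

Start with {p8}.
From p8 via lambda: add p10.
From p10 via lambda: add p6, p14.
From p6 via lambda: add p4, p13.
From p13 via lambda: add p5.
From p5 via lambda: add p2.
From p2 via lambda: add p15.
From p15 via lambda: add p3.
No new states can be added; the closed set is {p2, p3, p4, p5, p6, p8, p10, p13, p14, p15}.

{p2, p3, p4, p5, p6, p8, p10, p13, p14, p15}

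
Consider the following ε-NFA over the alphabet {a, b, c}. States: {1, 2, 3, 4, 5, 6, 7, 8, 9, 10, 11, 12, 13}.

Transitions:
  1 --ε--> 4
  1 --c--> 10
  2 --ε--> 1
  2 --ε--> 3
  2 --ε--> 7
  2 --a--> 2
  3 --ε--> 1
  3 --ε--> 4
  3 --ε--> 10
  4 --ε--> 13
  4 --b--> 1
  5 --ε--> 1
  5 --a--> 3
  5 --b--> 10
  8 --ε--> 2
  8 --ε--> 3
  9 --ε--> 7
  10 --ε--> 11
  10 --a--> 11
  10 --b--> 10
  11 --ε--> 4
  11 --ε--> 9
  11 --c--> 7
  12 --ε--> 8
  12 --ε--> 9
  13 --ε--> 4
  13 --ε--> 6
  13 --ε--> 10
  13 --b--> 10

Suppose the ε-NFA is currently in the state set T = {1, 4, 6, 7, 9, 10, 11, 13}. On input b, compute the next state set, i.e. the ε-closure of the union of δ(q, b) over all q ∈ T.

{1, 4, 6, 7, 9, 10, 11, 13}

4 on b → {1}.
10 on b → {10}.
13 on b → {10}.
No b-transition from 1, 6, 7, 9, 11.
Union after reading b: {1, 10}.
Now take the ε-closure:
From 1 via ε: add 4.
From 10 via ε: add 11.
From 4 via ε: add 13.
From 11 via ε: add 9.
From 9 via ε: add 7.
From 13 via ε: add 6.
No new states can be added; the closed set is {1, 4, 6, 7, 9, 10, 11, 13}.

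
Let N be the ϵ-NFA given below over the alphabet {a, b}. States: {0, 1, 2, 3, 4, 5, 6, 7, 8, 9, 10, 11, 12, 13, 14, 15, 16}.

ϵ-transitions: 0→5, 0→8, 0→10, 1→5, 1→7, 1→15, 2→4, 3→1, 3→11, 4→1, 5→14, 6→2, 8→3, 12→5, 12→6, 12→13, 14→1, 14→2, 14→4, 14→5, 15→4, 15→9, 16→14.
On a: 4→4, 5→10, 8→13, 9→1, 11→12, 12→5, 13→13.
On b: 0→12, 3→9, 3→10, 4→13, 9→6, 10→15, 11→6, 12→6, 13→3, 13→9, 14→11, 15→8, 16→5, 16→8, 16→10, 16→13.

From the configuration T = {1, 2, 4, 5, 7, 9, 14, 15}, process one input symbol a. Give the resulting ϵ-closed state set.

{1, 2, 4, 5, 7, 9, 10, 14, 15}

4 on a → {4}.
5 on a → {10}.
9 on a → {1}.
No a-transition from 1, 2, 7, 14, 15.
Union after reading a: {1, 4, 10}.
Now take the ϵ-closure:
From 1 via ϵ: add 5, 7, 15.
From 5 via ϵ: add 14.
From 15 via ϵ: add 9.
From 14 via ϵ: add 2.
No new states can be added; the closed set is {1, 2, 4, 5, 7, 9, 10, 14, 15}.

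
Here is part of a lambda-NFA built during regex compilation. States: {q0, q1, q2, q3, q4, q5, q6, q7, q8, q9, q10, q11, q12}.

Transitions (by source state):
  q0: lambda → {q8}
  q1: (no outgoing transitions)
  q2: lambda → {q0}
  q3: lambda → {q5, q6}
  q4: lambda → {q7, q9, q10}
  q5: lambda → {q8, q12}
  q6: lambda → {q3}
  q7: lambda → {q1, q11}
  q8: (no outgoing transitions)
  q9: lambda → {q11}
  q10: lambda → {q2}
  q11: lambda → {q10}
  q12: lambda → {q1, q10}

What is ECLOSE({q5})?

{q0, q1, q2, q5, q8, q10, q12}

Start with {q5}.
From q5 via lambda: add q8, q12.
From q12 via lambda: add q1, q10.
From q10 via lambda: add q2.
From q2 via lambda: add q0.
No new states can be added; the closed set is {q0, q1, q2, q5, q8, q10, q12}.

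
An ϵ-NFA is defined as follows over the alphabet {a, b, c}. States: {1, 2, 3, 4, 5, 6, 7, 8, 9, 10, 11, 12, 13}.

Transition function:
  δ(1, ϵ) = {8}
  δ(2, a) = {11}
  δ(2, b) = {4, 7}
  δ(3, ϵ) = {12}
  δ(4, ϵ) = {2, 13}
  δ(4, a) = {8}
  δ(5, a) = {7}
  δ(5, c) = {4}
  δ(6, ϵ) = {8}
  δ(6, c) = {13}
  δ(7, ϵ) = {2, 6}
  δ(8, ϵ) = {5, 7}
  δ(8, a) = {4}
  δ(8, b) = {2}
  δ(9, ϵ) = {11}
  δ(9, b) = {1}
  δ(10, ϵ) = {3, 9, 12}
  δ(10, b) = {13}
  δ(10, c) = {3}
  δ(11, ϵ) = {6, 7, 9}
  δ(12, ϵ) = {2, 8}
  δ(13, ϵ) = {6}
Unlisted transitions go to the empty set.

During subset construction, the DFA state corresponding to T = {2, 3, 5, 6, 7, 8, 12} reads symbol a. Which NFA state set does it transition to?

{2, 4, 5, 6, 7, 8, 9, 11, 13}

2 on a → {11}.
5 on a → {7}.
8 on a → {4}.
No a-transition from 3, 6, 7, 12.
Union after reading a: {4, 7, 11}.
Now take the ϵ-closure:
From 4 via ϵ: add 2, 13.
From 7 via ϵ: add 6.
From 11 via ϵ: add 9.
From 6 via ϵ: add 8.
From 8 via ϵ: add 5.
No new states can be added; the closed set is {2, 4, 5, 6, 7, 8, 9, 11, 13}.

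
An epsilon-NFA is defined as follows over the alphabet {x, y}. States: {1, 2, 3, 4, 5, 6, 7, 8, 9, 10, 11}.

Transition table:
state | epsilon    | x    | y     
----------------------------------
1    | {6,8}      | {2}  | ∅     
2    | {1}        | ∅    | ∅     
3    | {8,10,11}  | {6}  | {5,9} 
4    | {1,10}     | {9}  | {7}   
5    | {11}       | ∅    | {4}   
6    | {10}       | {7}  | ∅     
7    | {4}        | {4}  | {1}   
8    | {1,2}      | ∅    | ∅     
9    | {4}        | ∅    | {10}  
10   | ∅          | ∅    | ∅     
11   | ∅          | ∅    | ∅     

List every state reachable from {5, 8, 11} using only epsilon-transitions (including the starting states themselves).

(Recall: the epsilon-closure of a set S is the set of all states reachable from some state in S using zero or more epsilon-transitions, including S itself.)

Start with {5, 8, 11}.
From 8 via epsilon: add 1, 2.
From 1 via epsilon: add 6.
From 6 via epsilon: add 10.
No new states can be added; the closed set is {1, 2, 5, 6, 8, 10, 11}.

{1, 2, 5, 6, 8, 10, 11}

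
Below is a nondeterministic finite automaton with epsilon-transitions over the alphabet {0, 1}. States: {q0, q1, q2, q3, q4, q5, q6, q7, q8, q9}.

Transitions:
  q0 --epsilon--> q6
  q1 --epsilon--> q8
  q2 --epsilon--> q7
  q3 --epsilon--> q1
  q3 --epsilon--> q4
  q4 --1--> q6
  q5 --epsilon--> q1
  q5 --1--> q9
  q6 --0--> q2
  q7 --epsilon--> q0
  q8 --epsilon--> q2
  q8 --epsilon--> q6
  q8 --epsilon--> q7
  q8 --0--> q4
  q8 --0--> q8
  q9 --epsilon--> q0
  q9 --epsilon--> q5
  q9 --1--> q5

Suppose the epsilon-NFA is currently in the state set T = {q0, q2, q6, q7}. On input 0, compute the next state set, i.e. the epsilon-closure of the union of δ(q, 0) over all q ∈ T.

q6 on 0 → {q2}.
No 0-transition from q0, q2, q7.
Union after reading 0: {q2}.
Now take the epsilon-closure:
From q2 via epsilon: add q7.
From q7 via epsilon: add q0.
From q0 via epsilon: add q6.
No new states can be added; the closed set is {q0, q2, q6, q7}.

{q0, q2, q6, q7}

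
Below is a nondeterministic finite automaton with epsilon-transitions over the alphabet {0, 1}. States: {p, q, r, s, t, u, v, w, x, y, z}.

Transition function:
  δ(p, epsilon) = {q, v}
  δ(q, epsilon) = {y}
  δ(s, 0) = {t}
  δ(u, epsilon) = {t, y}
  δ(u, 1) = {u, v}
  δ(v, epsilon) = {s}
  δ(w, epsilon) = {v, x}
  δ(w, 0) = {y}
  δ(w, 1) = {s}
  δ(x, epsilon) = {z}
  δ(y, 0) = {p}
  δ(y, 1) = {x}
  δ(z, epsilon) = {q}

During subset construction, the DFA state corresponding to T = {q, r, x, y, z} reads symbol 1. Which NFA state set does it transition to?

{q, x, y, z}

y on 1 → {x}.
No 1-transition from q, r, x, z.
Union after reading 1: {x}.
Now take the epsilon-closure:
From x via epsilon: add z.
From z via epsilon: add q.
From q via epsilon: add y.
No new states can be added; the closed set is {q, x, y, z}.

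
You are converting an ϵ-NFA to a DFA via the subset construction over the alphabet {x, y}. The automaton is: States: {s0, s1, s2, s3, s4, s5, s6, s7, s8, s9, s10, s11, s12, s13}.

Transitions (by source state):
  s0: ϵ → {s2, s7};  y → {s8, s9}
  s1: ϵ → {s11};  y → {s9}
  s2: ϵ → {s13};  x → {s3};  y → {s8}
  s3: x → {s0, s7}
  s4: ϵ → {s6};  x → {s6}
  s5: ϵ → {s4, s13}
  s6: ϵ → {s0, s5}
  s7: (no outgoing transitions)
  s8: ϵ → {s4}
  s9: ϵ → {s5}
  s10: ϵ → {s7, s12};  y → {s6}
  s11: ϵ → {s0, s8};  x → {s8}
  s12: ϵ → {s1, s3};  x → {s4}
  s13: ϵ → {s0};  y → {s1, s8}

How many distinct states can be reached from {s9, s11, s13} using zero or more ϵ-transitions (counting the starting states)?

Start with {s9, s11, s13}.
From s9 via ϵ: add s5.
From s11 via ϵ: add s0, s8.
From s0 via ϵ: add s2, s7.
From s5 via ϵ: add s4.
From s4 via ϵ: add s6.
ϵ-closure = {s0, s2, s4, s5, s6, s7, s8, s9, s11, s13}, which has 10 states.

10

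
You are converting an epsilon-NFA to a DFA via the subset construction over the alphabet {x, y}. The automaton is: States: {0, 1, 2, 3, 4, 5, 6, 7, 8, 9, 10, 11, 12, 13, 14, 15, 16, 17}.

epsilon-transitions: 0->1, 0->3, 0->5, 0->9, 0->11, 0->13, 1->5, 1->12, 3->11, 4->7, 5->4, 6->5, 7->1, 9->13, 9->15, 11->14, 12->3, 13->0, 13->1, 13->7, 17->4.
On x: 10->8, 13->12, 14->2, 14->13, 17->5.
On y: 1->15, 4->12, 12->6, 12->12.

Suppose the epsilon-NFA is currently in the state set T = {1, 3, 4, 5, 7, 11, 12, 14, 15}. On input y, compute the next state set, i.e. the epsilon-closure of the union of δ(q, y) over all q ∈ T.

1 on y → {15}.
4 on y → {12}.
12 on y → {6, 12}.
No y-transition from 3, 5, 7, 11, 14, 15.
Union after reading y: {6, 12, 15}.
Now take the epsilon-closure:
From 6 via epsilon: add 5.
From 12 via epsilon: add 3.
From 3 via epsilon: add 11.
From 5 via epsilon: add 4.
From 4 via epsilon: add 7.
From 11 via epsilon: add 14.
From 7 via epsilon: add 1.
No new states can be added; the closed set is {1, 3, 4, 5, 6, 7, 11, 12, 14, 15}.

{1, 3, 4, 5, 6, 7, 11, 12, 14, 15}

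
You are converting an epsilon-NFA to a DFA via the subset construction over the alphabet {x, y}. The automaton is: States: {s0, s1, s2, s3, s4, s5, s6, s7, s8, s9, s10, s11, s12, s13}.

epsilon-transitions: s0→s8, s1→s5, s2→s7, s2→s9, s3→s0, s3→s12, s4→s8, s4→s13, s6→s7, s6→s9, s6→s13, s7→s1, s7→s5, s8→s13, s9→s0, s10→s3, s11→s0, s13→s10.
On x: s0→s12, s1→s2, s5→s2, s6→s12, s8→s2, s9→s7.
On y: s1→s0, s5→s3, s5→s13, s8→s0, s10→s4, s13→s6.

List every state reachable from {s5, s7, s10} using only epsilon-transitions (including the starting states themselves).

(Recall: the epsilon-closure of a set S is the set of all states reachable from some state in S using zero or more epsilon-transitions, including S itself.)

Start with {s5, s7, s10}.
From s7 via epsilon: add s1.
From s10 via epsilon: add s3.
From s3 via epsilon: add s0, s12.
From s0 via epsilon: add s8.
From s8 via epsilon: add s13.
No new states can be added; the closed set is {s0, s1, s3, s5, s7, s8, s10, s12, s13}.

{s0, s1, s3, s5, s7, s8, s10, s12, s13}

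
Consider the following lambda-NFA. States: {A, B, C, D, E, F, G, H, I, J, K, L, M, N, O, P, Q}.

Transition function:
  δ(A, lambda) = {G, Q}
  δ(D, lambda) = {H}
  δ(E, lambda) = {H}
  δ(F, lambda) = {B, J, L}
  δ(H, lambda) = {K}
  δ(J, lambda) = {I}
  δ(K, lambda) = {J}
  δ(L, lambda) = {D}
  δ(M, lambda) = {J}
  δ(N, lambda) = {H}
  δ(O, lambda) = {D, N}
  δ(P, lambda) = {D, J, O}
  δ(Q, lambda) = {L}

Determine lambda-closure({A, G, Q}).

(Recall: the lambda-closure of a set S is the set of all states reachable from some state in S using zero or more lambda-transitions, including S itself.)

Start with {A, G, Q}.
From Q via lambda: add L.
From L via lambda: add D.
From D via lambda: add H.
From H via lambda: add K.
From K via lambda: add J.
From J via lambda: add I.
No new states can be added; the closed set is {A, D, G, H, I, J, K, L, Q}.

{A, D, G, H, I, J, K, L, Q}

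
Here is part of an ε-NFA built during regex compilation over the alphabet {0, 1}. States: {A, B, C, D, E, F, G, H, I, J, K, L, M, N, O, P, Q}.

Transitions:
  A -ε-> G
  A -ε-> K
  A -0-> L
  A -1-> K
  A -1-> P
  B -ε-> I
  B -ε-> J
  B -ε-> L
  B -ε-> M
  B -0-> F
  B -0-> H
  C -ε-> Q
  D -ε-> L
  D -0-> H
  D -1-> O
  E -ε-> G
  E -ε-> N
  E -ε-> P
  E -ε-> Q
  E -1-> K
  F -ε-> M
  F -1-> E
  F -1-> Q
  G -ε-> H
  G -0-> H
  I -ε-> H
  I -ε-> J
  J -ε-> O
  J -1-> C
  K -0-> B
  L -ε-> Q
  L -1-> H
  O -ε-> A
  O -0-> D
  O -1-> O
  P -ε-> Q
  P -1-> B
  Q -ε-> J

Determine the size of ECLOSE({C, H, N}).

Start with {C, H, N}.
From C via ε: add Q.
From Q via ε: add J.
From J via ε: add O.
From O via ε: add A.
From A via ε: add G, K.
ε-closure = {A, C, G, H, J, K, N, O, Q}, which has 9 states.

9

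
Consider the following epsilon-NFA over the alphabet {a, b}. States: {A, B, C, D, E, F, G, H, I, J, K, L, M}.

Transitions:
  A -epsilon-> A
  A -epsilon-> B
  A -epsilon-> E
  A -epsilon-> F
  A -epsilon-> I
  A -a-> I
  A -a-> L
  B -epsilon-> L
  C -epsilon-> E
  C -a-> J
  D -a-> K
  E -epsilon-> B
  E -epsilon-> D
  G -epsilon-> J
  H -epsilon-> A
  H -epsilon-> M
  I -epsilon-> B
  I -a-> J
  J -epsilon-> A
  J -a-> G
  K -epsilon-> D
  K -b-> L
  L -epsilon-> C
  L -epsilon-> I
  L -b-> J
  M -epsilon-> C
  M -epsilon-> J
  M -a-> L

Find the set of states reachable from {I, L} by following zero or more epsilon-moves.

{B, C, D, E, I, L}

Start with {I, L}.
From I via epsilon: add B.
From L via epsilon: add C.
From C via epsilon: add E.
From E via epsilon: add D.
No new states can be added; the closed set is {B, C, D, E, I, L}.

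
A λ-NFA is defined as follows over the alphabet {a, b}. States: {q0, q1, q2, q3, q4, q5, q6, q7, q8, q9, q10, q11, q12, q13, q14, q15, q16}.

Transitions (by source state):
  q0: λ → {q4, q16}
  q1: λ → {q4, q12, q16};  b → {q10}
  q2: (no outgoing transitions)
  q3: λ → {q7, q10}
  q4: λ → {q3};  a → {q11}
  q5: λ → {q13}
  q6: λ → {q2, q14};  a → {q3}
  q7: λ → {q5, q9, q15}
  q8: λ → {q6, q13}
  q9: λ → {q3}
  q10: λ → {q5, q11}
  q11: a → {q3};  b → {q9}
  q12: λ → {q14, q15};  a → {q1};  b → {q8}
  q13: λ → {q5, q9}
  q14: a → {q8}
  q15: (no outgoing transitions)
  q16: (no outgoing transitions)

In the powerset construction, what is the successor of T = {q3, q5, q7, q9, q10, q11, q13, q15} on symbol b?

q11 on b → {q9}.
No b-transition from q3, q5, q7, q9, q10, q13, q15.
Union after reading b: {q9}.
Now take the λ-closure:
From q9 via λ: add q3.
From q3 via λ: add q7, q10.
From q7 via λ: add q5, q15.
From q10 via λ: add q11.
From q5 via λ: add q13.
No new states can be added; the closed set is {q3, q5, q7, q9, q10, q11, q13, q15}.

{q3, q5, q7, q9, q10, q11, q13, q15}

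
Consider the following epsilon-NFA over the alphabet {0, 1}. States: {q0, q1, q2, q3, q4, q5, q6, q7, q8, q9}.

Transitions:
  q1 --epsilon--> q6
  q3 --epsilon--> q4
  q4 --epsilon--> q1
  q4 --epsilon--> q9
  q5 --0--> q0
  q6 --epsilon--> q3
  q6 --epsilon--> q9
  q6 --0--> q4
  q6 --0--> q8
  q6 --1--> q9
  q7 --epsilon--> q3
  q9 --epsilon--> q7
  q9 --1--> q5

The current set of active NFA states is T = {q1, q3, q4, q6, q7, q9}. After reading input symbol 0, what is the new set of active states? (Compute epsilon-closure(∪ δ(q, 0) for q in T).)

{q1, q3, q4, q6, q7, q8, q9}

q6 on 0 → {q4, q8}.
No 0-transition from q1, q3, q4, q7, q9.
Union after reading 0: {q4, q8}.
Now take the epsilon-closure:
From q4 via epsilon: add q1, q9.
From q1 via epsilon: add q6.
From q9 via epsilon: add q7.
From q6 via epsilon: add q3.
No new states can be added; the closed set is {q1, q3, q4, q6, q7, q8, q9}.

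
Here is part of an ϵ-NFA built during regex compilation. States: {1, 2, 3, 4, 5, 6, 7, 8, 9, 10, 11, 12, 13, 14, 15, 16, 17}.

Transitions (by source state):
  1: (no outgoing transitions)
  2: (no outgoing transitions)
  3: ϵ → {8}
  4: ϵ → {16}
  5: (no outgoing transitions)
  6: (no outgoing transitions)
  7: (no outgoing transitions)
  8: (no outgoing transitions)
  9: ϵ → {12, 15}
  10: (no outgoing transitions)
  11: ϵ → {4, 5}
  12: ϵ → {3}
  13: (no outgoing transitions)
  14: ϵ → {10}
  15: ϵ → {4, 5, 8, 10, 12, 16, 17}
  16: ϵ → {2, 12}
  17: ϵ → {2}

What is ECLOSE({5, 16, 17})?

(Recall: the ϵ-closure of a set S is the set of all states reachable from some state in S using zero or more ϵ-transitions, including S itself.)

{2, 3, 5, 8, 12, 16, 17}

Start with {5, 16, 17}.
From 16 via ϵ: add 2, 12.
From 12 via ϵ: add 3.
From 3 via ϵ: add 8.
No new states can be added; the closed set is {2, 3, 5, 8, 12, 16, 17}.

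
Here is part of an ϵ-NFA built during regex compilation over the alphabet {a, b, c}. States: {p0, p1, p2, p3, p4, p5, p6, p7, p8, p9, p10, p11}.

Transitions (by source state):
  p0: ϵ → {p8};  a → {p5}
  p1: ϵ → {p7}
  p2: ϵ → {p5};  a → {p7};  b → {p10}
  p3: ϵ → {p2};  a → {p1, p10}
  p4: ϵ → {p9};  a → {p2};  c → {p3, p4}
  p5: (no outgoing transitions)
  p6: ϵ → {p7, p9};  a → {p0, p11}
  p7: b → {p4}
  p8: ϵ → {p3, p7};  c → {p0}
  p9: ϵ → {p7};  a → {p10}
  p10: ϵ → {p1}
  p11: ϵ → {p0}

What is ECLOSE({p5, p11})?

Start with {p5, p11}.
From p11 via ϵ: add p0.
From p0 via ϵ: add p8.
From p8 via ϵ: add p3, p7.
From p3 via ϵ: add p2.
No new states can be added; the closed set is {p0, p2, p3, p5, p7, p8, p11}.

{p0, p2, p3, p5, p7, p8, p11}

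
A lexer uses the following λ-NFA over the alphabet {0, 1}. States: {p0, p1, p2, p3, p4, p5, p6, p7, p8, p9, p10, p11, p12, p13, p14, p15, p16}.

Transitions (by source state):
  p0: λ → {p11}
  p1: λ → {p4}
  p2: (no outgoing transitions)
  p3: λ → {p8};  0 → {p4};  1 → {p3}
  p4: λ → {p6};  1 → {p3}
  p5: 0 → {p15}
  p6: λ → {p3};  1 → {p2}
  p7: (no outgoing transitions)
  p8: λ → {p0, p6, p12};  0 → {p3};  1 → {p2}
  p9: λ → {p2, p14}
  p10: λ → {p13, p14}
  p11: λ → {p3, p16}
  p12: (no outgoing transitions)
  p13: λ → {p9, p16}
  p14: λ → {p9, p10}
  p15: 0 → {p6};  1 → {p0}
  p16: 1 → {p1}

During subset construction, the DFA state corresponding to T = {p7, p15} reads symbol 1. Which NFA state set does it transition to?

p15 on 1 → {p0}.
No 1-transition from p7.
Union after reading 1: {p0}.
Now take the λ-closure:
From p0 via λ: add p11.
From p11 via λ: add p3, p16.
From p3 via λ: add p8.
From p8 via λ: add p6, p12.
No new states can be added; the closed set is {p0, p3, p6, p8, p11, p12, p16}.

{p0, p3, p6, p8, p11, p12, p16}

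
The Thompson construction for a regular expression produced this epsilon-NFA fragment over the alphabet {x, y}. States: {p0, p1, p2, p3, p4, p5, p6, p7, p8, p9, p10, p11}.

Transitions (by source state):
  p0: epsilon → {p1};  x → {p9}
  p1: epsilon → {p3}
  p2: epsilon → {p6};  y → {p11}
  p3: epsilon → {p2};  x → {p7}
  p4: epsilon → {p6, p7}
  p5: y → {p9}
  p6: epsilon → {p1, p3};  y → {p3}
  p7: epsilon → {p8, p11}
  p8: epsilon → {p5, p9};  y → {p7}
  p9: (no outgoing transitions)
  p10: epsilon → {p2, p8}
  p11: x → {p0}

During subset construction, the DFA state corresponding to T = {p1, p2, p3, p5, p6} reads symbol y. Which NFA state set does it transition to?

p2 on y → {p11}.
p5 on y → {p9}.
p6 on y → {p3}.
No y-transition from p1, p3.
Union after reading y: {p3, p9, p11}.
Now take the epsilon-closure:
From p3 via epsilon: add p2.
From p2 via epsilon: add p6.
From p6 via epsilon: add p1.
No new states can be added; the closed set is {p1, p2, p3, p6, p9, p11}.

{p1, p2, p3, p6, p9, p11}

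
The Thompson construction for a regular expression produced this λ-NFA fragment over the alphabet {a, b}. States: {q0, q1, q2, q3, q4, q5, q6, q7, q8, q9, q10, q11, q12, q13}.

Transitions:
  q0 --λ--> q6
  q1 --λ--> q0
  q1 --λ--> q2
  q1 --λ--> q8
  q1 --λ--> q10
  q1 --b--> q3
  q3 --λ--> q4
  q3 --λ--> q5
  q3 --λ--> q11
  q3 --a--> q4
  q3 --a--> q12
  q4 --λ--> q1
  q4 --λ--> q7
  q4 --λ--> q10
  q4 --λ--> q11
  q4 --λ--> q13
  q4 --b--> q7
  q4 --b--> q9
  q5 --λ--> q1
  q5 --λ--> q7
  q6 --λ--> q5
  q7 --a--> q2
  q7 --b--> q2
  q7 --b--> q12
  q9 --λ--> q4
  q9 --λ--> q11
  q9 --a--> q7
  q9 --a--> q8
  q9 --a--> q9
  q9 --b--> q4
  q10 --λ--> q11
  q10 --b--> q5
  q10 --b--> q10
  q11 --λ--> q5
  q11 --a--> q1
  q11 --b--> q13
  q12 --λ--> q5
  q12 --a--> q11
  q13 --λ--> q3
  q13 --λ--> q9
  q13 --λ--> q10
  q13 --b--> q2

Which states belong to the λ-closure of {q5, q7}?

{q0, q1, q2, q5, q6, q7, q8, q10, q11}

Start with {q5, q7}.
From q5 via λ: add q1.
From q1 via λ: add q0, q2, q8, q10.
From q0 via λ: add q6.
From q10 via λ: add q11.
No new states can be added; the closed set is {q0, q1, q2, q5, q6, q7, q8, q10, q11}.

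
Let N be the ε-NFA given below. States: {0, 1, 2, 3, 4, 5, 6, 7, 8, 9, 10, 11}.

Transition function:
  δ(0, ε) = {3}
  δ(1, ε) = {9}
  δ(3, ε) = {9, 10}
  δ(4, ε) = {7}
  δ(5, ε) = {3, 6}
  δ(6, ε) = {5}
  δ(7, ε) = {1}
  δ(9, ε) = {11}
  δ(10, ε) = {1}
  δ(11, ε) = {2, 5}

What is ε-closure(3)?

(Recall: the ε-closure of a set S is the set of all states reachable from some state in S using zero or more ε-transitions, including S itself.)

{1, 2, 3, 5, 6, 9, 10, 11}

Start with {3}.
From 3 via ε: add 9, 10.
From 9 via ε: add 11.
From 10 via ε: add 1.
From 11 via ε: add 2, 5.
From 5 via ε: add 6.
No new states can be added; the closed set is {1, 2, 3, 5, 6, 9, 10, 11}.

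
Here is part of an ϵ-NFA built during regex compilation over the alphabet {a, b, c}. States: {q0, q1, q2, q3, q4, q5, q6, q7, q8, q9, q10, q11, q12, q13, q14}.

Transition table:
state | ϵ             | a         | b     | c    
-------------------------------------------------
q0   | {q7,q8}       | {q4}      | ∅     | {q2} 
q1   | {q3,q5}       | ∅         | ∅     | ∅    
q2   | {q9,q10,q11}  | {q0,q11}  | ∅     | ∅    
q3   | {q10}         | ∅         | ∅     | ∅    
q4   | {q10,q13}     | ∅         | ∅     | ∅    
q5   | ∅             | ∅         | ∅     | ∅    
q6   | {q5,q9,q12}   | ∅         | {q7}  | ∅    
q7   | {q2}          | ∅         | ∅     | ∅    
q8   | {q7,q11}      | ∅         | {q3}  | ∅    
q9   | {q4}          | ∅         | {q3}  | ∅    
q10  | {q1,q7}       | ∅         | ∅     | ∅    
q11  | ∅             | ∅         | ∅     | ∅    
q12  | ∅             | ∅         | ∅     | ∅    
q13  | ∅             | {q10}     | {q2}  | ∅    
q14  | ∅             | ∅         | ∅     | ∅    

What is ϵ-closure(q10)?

Start with {q10}.
From q10 via ϵ: add q1, q7.
From q1 via ϵ: add q3, q5.
From q7 via ϵ: add q2.
From q2 via ϵ: add q9, q11.
From q9 via ϵ: add q4.
From q4 via ϵ: add q13.
No new states can be added; the closed set is {q1, q2, q3, q4, q5, q7, q9, q10, q11, q13}.

{q1, q2, q3, q4, q5, q7, q9, q10, q11, q13}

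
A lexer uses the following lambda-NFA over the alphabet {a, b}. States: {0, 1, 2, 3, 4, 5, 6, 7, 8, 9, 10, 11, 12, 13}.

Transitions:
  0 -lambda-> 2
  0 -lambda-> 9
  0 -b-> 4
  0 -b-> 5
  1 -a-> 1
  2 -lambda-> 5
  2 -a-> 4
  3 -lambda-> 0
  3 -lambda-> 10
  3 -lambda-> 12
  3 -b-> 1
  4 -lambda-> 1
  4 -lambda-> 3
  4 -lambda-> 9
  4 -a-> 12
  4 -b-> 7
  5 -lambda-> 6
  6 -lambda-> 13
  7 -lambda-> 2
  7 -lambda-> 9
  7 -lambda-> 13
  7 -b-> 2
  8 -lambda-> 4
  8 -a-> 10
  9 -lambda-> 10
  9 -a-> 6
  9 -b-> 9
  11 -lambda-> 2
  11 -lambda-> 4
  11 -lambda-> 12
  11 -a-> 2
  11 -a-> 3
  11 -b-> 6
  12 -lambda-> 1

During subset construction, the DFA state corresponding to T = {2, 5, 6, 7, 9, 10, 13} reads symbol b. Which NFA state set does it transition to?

7 on b → {2}.
9 on b → {9}.
No b-transition from 2, 5, 6, 10, 13.
Union after reading b: {2, 9}.
Now take the lambda-closure:
From 2 via lambda: add 5.
From 9 via lambda: add 10.
From 5 via lambda: add 6.
From 6 via lambda: add 13.
No new states can be added; the closed set is {2, 5, 6, 9, 10, 13}.

{2, 5, 6, 9, 10, 13}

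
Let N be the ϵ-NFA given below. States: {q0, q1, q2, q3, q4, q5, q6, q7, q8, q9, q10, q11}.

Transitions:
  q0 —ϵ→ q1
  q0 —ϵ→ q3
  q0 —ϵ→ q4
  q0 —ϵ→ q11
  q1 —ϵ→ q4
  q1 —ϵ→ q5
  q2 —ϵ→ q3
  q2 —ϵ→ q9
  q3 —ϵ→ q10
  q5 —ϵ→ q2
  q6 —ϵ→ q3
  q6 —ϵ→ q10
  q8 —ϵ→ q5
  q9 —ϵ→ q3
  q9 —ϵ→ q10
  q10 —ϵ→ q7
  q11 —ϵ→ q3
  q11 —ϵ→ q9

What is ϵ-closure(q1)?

Start with {q1}.
From q1 via ϵ: add q4, q5.
From q5 via ϵ: add q2.
From q2 via ϵ: add q3, q9.
From q3 via ϵ: add q10.
From q10 via ϵ: add q7.
No new states can be added; the closed set is {q1, q2, q3, q4, q5, q7, q9, q10}.

{q1, q2, q3, q4, q5, q7, q9, q10}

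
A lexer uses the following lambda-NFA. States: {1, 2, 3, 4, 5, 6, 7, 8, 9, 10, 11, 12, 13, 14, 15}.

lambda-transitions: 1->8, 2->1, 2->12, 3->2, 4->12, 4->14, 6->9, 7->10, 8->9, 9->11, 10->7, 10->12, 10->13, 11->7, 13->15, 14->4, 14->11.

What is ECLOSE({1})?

Start with {1}.
From 1 via lambda: add 8.
From 8 via lambda: add 9.
From 9 via lambda: add 11.
From 11 via lambda: add 7.
From 7 via lambda: add 10.
From 10 via lambda: add 12, 13.
From 13 via lambda: add 15.
No new states can be added; the closed set is {1, 7, 8, 9, 10, 11, 12, 13, 15}.

{1, 7, 8, 9, 10, 11, 12, 13, 15}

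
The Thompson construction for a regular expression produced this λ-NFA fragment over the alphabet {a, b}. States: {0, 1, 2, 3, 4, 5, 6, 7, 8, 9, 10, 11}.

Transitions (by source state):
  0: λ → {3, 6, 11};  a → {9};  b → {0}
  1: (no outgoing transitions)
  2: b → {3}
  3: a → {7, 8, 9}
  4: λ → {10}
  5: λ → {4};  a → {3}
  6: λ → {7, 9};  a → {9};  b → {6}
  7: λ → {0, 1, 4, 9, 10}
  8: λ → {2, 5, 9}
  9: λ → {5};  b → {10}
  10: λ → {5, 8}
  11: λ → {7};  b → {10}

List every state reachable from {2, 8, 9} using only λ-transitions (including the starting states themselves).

{2, 4, 5, 8, 9, 10}

Start with {2, 8, 9}.
From 8 via λ: add 5.
From 5 via λ: add 4.
From 4 via λ: add 10.
No new states can be added; the closed set is {2, 4, 5, 8, 9, 10}.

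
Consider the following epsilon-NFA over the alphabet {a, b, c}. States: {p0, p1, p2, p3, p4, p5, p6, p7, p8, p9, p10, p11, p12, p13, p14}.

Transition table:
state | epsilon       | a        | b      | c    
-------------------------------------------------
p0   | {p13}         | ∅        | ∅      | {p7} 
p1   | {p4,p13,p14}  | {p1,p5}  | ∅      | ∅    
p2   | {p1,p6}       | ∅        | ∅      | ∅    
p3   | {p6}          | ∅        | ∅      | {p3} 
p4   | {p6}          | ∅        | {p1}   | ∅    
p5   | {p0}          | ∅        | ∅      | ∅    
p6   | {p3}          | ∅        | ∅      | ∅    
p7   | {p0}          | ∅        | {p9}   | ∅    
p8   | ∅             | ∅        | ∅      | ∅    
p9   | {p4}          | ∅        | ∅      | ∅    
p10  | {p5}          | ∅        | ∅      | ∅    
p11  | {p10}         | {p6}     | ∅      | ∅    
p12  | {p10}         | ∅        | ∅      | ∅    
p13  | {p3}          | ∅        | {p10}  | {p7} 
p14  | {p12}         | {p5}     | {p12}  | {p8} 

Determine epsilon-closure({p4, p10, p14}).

{p0, p3, p4, p5, p6, p10, p12, p13, p14}

Start with {p4, p10, p14}.
From p4 via epsilon: add p6.
From p10 via epsilon: add p5.
From p14 via epsilon: add p12.
From p5 via epsilon: add p0.
From p6 via epsilon: add p3.
From p0 via epsilon: add p13.
No new states can be added; the closed set is {p0, p3, p4, p5, p6, p10, p12, p13, p14}.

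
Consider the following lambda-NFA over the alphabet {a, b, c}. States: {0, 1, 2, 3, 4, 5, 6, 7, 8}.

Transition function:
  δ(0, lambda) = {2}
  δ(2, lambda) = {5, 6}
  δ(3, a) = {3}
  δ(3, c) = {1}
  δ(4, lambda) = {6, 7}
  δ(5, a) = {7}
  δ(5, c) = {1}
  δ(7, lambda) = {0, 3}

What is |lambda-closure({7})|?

Start with {7}.
From 7 via lambda: add 0, 3.
From 0 via lambda: add 2.
From 2 via lambda: add 5, 6.
lambda-closure = {0, 2, 3, 5, 6, 7}, which has 6 states.

6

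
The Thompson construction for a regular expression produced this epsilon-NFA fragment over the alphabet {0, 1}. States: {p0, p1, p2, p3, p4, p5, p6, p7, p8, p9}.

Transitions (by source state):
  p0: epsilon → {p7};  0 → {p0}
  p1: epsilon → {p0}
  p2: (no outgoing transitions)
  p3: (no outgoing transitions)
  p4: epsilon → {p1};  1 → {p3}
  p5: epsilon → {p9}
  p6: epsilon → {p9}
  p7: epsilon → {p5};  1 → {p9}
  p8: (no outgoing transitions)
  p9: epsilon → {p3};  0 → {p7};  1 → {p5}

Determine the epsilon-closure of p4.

{p0, p1, p3, p4, p5, p7, p9}

Start with {p4}.
From p4 via epsilon: add p1.
From p1 via epsilon: add p0.
From p0 via epsilon: add p7.
From p7 via epsilon: add p5.
From p5 via epsilon: add p9.
From p9 via epsilon: add p3.
No new states can be added; the closed set is {p0, p1, p3, p4, p5, p7, p9}.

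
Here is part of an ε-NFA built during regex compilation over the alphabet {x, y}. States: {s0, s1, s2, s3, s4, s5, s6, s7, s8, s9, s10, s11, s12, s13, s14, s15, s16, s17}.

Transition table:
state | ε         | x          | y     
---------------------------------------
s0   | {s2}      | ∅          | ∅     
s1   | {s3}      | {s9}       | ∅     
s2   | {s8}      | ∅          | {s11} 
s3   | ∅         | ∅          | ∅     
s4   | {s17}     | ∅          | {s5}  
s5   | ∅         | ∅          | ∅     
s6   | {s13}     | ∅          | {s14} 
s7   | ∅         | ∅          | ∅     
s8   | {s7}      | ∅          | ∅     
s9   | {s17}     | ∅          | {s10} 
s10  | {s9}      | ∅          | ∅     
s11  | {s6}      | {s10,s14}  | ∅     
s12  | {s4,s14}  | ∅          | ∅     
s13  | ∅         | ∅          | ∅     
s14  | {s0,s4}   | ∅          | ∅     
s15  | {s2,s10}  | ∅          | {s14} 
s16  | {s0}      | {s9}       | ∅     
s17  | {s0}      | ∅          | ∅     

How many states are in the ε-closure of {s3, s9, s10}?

Start with {s3, s9, s10}.
From s9 via ε: add s17.
From s17 via ε: add s0.
From s0 via ε: add s2.
From s2 via ε: add s8.
From s8 via ε: add s7.
ε-closure = {s0, s2, s3, s7, s8, s9, s10, s17}, which has 8 states.

8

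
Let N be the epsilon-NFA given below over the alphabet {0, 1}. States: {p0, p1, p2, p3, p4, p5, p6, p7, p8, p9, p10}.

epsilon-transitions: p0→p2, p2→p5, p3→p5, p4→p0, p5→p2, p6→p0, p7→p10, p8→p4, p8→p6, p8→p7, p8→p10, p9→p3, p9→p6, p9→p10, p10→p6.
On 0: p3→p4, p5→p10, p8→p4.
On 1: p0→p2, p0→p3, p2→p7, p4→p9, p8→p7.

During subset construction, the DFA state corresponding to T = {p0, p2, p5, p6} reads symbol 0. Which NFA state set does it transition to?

{p0, p2, p5, p6, p10}

p5 on 0 → {p10}.
No 0-transition from p0, p2, p6.
Union after reading 0: {p10}.
Now take the epsilon-closure:
From p10 via epsilon: add p6.
From p6 via epsilon: add p0.
From p0 via epsilon: add p2.
From p2 via epsilon: add p5.
No new states can be added; the closed set is {p0, p2, p5, p6, p10}.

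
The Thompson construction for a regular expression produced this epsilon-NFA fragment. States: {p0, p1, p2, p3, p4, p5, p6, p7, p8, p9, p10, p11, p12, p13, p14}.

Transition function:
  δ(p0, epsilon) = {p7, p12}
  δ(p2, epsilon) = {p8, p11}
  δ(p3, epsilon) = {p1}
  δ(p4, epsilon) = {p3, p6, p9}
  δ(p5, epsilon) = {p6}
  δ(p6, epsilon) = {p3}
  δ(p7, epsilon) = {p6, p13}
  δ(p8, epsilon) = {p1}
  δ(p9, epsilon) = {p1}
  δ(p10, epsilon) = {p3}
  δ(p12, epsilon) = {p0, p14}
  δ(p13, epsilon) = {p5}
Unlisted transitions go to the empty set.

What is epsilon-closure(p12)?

{p0, p1, p3, p5, p6, p7, p12, p13, p14}

Start with {p12}.
From p12 via epsilon: add p0, p14.
From p0 via epsilon: add p7.
From p7 via epsilon: add p6, p13.
From p6 via epsilon: add p3.
From p13 via epsilon: add p5.
From p3 via epsilon: add p1.
No new states can be added; the closed set is {p0, p1, p3, p5, p6, p7, p12, p13, p14}.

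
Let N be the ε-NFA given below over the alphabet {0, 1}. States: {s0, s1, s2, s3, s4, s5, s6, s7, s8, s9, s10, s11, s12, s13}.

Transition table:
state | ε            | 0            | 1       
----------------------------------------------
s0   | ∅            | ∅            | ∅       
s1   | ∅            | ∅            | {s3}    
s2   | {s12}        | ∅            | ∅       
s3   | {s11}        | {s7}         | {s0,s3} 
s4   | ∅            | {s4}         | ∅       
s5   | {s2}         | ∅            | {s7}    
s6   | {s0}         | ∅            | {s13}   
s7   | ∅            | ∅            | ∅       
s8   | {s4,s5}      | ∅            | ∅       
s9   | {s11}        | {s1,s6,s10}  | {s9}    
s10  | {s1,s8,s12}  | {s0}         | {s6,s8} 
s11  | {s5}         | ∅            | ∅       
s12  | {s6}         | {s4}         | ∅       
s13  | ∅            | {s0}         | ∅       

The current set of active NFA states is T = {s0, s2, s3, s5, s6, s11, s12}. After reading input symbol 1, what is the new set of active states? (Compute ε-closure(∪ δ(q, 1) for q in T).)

{s0, s2, s3, s5, s6, s7, s11, s12, s13}

s3 on 1 → {s0, s3}.
s5 on 1 → {s7}.
s6 on 1 → {s13}.
No 1-transition from s0, s2, s11, s12.
Union after reading 1: {s0, s3, s7, s13}.
Now take the ε-closure:
From s3 via ε: add s11.
From s11 via ε: add s5.
From s5 via ε: add s2.
From s2 via ε: add s12.
From s12 via ε: add s6.
No new states can be added; the closed set is {s0, s2, s3, s5, s6, s7, s11, s12, s13}.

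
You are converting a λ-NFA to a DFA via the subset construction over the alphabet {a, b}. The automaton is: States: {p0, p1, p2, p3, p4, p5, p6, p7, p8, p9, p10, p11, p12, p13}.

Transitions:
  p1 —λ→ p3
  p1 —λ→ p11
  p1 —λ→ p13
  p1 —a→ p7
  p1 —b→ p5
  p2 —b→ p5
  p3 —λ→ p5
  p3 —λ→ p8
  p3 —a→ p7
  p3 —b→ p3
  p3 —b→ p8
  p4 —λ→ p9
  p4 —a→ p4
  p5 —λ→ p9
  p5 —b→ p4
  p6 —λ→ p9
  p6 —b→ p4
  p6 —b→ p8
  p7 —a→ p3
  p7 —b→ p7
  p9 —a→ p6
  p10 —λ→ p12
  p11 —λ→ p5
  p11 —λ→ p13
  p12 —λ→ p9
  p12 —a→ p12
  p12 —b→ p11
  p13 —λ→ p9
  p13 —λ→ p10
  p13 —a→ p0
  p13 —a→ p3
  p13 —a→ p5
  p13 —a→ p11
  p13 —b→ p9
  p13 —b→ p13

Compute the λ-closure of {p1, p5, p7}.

{p1, p3, p5, p7, p8, p9, p10, p11, p12, p13}

Start with {p1, p5, p7}.
From p1 via λ: add p3, p11, p13.
From p5 via λ: add p9.
From p3 via λ: add p8.
From p13 via λ: add p10.
From p10 via λ: add p12.
No new states can be added; the closed set is {p1, p3, p5, p7, p8, p9, p10, p11, p12, p13}.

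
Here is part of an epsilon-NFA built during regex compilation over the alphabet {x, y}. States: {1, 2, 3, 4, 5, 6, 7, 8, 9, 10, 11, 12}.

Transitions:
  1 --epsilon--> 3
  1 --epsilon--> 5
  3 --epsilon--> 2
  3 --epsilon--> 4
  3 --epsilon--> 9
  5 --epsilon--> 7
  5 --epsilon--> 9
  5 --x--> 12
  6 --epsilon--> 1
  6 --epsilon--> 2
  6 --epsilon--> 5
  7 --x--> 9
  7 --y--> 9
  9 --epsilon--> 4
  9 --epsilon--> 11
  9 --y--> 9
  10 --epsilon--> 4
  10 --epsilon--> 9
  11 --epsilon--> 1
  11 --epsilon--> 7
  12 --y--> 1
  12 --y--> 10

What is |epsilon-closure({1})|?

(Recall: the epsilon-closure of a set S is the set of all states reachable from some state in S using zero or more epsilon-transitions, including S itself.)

8

Start with {1}.
From 1 via epsilon: add 3, 5.
From 3 via epsilon: add 2, 4, 9.
From 5 via epsilon: add 7.
From 9 via epsilon: add 11.
epsilon-closure = {1, 2, 3, 4, 5, 7, 9, 11}, which has 8 states.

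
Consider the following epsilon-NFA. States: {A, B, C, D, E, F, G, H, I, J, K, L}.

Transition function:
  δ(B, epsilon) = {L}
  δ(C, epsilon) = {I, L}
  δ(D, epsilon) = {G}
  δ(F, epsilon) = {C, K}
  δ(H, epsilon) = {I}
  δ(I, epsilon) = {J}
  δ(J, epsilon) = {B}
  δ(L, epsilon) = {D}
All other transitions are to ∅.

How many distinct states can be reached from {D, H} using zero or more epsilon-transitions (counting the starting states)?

7

Start with {D, H}.
From D via epsilon: add G.
From H via epsilon: add I.
From I via epsilon: add J.
From J via epsilon: add B.
From B via epsilon: add L.
epsilon-closure = {B, D, G, H, I, J, L}, which has 7 states.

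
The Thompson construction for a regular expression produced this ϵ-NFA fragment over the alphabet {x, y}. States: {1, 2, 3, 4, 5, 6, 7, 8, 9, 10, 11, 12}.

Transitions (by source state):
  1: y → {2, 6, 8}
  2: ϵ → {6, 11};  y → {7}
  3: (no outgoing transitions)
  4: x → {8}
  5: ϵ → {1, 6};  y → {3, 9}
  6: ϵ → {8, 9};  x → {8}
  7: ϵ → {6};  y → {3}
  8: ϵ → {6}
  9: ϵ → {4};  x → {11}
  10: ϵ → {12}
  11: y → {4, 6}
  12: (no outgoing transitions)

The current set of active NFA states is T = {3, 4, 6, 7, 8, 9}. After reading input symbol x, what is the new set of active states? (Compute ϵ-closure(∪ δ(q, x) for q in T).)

{4, 6, 8, 9, 11}

4 on x → {8}.
6 on x → {8}.
9 on x → {11}.
No x-transition from 3, 7, 8.
Union after reading x: {8, 11}.
Now take the ϵ-closure:
From 8 via ϵ: add 6.
From 6 via ϵ: add 9.
From 9 via ϵ: add 4.
No new states can be added; the closed set is {4, 6, 8, 9, 11}.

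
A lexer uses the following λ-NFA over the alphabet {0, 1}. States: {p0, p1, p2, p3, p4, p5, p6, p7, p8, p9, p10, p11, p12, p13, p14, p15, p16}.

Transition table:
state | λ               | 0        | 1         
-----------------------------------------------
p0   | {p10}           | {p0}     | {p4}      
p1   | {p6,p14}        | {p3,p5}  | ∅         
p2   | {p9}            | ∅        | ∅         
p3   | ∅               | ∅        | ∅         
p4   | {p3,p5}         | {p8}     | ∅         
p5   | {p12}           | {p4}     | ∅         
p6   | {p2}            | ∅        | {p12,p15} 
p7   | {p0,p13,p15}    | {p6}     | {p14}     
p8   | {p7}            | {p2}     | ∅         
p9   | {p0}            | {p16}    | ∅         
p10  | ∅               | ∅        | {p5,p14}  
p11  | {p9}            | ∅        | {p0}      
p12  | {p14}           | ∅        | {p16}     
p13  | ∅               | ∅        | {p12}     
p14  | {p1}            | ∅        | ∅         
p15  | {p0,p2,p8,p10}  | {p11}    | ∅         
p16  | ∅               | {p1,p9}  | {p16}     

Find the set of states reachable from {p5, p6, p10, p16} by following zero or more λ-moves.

Start with {p5, p6, p10, p16}.
From p5 via λ: add p12.
From p6 via λ: add p2.
From p2 via λ: add p9.
From p12 via λ: add p14.
From p9 via λ: add p0.
From p14 via λ: add p1.
No new states can be added; the closed set is {p0, p1, p2, p5, p6, p9, p10, p12, p14, p16}.

{p0, p1, p2, p5, p6, p9, p10, p12, p14, p16}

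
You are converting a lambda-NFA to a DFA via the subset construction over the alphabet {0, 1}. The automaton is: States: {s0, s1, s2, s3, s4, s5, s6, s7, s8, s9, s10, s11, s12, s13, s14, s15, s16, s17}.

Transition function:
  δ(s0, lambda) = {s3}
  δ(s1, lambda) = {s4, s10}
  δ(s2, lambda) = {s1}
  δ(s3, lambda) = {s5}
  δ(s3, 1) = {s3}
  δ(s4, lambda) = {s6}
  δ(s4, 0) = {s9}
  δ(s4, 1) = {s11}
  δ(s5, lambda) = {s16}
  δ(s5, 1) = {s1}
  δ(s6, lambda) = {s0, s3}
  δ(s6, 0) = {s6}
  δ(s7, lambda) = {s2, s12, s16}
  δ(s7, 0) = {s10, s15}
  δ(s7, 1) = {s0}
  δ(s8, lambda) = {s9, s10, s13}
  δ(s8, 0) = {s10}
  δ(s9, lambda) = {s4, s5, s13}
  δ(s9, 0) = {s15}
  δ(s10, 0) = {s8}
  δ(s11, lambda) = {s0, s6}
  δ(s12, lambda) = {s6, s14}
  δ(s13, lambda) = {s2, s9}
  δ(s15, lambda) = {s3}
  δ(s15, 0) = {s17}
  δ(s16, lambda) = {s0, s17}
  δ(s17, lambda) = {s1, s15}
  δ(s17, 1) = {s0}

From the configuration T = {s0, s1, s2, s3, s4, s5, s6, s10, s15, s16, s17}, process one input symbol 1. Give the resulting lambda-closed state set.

{s0, s1, s3, s4, s5, s6, s10, s11, s15, s16, s17}

s3 on 1 → {s3}.
s4 on 1 → {s11}.
s5 on 1 → {s1}.
s17 on 1 → {s0}.
No 1-transition from s0, s1, s2, s6, s10, s15, s16.
Union after reading 1: {s0, s1, s3, s11}.
Now take the lambda-closure:
From s1 via lambda: add s4, s10.
From s3 via lambda: add s5.
From s11 via lambda: add s6.
From s5 via lambda: add s16.
From s16 via lambda: add s17.
From s17 via lambda: add s15.
No new states can be added; the closed set is {s0, s1, s3, s4, s5, s6, s10, s11, s15, s16, s17}.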